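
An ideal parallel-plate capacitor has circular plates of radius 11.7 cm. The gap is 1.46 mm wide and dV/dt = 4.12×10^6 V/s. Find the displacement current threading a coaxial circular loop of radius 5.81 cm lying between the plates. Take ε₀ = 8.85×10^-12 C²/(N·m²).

2.65×10^-4 A

With E = V/d, dE/dt = 2.822×10^9 V/(m·s) and πR² = 0.04301 m², giving I_d = ε₀ πR² dE/dt = 1.074×10^-3 A.
Since J_d is uniform, the enclosed fraction is (r/R)² = 0.2466, giving I_d,enc = 2.65×10^-4 A.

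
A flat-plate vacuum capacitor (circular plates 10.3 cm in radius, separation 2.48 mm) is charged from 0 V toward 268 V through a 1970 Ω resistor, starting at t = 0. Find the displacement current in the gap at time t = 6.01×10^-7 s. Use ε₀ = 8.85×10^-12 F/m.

C = ε₀A/d = (8.85×10^-12)(0.03333)/(2.48×10^-3) = 1.189×10^-10 F, so τ = RC = 2.342×10^-7 s.
The conduction current is I(t) = (V₀/R) e^(−t/τ), and the displacement current between the plates equals it.
t/τ = 2.566; I_d = (268/1970) · e^(−2.566) = (0.1360)(0.07684) = 0.0105 A.

0.0105 A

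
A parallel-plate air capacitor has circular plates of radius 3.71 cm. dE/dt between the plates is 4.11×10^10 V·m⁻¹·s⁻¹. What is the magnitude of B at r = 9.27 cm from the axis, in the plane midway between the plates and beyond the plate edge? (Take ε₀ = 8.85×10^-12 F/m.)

I_d = ε₀ dΦ_E/dt = ε₀ πR² (dE/dt) = (8.85×10^-12)(4.324×10^-3)(4.11×10^10) = 1.573×10^-3 A through the full plate area.
With r > R the enclosed displacement current is the full I_d; B = μ₀ I_d / (2πr) = 3.39×10^-9 T.

3.39×10^-9 T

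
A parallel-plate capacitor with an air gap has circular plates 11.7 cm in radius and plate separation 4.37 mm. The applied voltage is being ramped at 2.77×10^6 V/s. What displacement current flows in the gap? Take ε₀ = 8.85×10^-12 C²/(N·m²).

The displacement current equals the charging current C dV/dt. With C = ε₀A/d = (8.85×10^-12)(0.04301)/(4.37×10^-3) = 8.710×10^-11 F, I_d = (8.710×10^-11)(2.77×10^6) = 2.41×10^-4 A.

2.41×10^-4 A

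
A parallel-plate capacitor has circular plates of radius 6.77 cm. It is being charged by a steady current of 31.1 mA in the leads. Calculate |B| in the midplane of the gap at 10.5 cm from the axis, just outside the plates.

5.92×10^-8 T

Between the plates the displacement current equals the wire current: I_d = 31.1 mA = 0.0311 A.
For r ≥ R the full I_d is enclosed: B = μ₀ I_d/(2πr) = (4π×10^-7)(0.0311)/(2π·0.105) = 5.92×10^-8 T.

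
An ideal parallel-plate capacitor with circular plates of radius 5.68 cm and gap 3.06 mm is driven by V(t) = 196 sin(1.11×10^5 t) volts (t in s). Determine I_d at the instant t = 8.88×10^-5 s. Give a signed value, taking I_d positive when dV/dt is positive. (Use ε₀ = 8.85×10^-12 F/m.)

-5.79×10^-4 A

dE/dt = (V₀ω/d)·cos(ωt) with ωt = 9.8568 rad: (196)(1.11×10^5)(-0.9081)/(3.06×10^-3) = -6.456×10^9 V/(m·s).
I_d = ε₀ A dE/dt = (8.85×10^-12)(0.01014)(-6.456×10^9) = -5.79×10^-4 A.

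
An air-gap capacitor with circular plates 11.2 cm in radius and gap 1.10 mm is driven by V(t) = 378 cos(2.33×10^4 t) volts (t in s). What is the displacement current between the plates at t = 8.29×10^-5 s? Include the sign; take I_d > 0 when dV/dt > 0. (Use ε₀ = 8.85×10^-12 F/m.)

-2.61×10^-3 A

dV/dt = (378)(2.33×10^4)·−sin(1.93157) = -8.240×10^6 V/s.
I_d = C dV/dt with C = ε₀A/d = (8.85×10^-12)(0.03941)/(1.10×10^-3) = 3.171×10^-10 F, so I_d = (3.171×10^-10)(-8.240×10^6) = -2.61×10^-3 A.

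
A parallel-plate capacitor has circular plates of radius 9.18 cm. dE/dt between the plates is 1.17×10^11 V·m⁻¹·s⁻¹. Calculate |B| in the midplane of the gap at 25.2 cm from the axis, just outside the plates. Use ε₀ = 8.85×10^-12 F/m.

I_d = ε₀ dΦ_E/dt = ε₀ πR² (dE/dt) = (8.85×10^-12)(0.02647)(1.17×10^11) = 0.02741 A through the full plate area.
With r > R the enclosed displacement current is the full I_d; B = μ₀ I_d / (2πr) = 2.18×10^-8 T.

2.18×10^-8 T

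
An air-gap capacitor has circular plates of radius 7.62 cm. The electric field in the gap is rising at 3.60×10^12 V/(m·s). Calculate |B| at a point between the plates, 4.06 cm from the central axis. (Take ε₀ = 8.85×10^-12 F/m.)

Through the whole plate area (πR² = 0.01824 m²), I_d = ε₀ πR² dE/dt = 0.5811 A.
An Ampèrian loop of radius r encloses a fraction (r/R)² of I_d. Then B·2πr = μ₀ I_d (r/R)², giving B = μ₀ I_d r/(2πR²) = 8.13×10^-7 T.

8.13×10^-7 T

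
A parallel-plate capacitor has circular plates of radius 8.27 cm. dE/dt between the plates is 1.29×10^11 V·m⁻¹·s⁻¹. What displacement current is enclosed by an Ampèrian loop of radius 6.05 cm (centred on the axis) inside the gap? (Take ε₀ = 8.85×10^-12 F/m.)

0.0131 A

Total displacement current: I_d = ε₀(πR²)(dE/dt) = (8.85×10^-12)(0.02149)(1.29×10^11) = 0.02453 A.
Through an area πr² the displacement current is I_d·(πr²/πR²) = I_d (r/R)² = 0.0131 A.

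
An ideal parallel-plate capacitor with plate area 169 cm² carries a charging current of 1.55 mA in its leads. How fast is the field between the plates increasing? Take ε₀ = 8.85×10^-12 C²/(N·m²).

1.04×10^10 V/(m·s)

Charge continuity gives I_d = I = 1.55×10^-3 A between the plates.
Inverting I_d = ε₀ A dE/dt gives dE/dt = 1.55×10^-3 / (8.85×10^-12 · 0.0169) = 1.04×10^10 V/(m·s).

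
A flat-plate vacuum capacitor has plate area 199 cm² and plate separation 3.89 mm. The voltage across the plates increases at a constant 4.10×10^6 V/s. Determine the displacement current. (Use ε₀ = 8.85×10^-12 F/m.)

The field between the plates is E = V/d, so dE/dt = (4.10×10^6)/(3.89×10^-3 m) = 1.054×10^9 V/(m·s).
I_d = ε₀ A (dE/dt) = (8.85×10^-12)(0.0199)(1.054×10^9) = 1.86×10^-4 A.

1.86×10^-4 A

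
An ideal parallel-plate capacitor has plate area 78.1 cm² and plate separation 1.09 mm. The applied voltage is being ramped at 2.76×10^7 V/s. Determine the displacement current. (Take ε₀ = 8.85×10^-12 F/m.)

1.75×10^-3 A

C = ε₀A/d = (8.85×10^-12)(7.81×10^-3)/(1.09×10^-3) = 6.341×10^-11 F.
I_d = C dV/dt = (6.341×10^-11)(2.76×10^7) = 1.75×10^-3 A.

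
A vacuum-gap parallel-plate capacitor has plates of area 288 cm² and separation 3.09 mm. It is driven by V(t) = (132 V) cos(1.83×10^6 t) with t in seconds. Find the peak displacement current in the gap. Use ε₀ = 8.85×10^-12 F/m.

0.0199 A

(dE/dt)_max = V₀ω/d = 7.817×10^10 V/(m·s); ω = 1.83×10^6 rad/s.
I_d,max = ε₀ A (dE/dt)_max = (8.85×10^-12)(0.0288)(7.817×10^10) = 0.0199 A.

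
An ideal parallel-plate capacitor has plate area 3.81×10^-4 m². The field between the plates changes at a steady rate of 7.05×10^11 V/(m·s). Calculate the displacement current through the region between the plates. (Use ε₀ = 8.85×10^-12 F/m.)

2.38×10^-3 A

With a uniform field, Φ_E = EA, so I_d = ε₀ A dE/dt = 2.38×10^-3 A.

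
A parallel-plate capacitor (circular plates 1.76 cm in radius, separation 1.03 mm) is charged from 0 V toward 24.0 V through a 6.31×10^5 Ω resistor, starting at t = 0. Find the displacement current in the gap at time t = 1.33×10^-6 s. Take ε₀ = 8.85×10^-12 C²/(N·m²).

2.96×10^-5 A

C = ε₀A/d = (8.85×10^-12)(9.731×10^-4)/(1.03×10^-3) = 8.361×10^-12 F, so τ = RC = 5.276×10^-6 s.
The conduction current is I(t) = (V₀/R) e^(−t/τ), and the displacement current between the plates equals it.
t/τ = 0.2521; I_d = (24.0/6.31×10^5) · e^(−0.2521) = (3.803×10^-5)(0.7772) = 2.96×10^-5 A.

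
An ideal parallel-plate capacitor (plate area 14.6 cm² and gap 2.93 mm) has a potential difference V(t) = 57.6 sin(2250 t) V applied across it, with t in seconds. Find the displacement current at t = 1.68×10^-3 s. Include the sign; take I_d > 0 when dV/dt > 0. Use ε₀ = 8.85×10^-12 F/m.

dE/dt = (V₀ω/d)·cos(ωt) with ωt = 3.78 rad: (57.6)(2250)(-0.8030)/(2.93×10^-3) = -3.552×10^7 V/(m·s).
I_d = ε₀ A dE/dt = (8.85×10^-12)(1.46×10^-3)(-3.552×10^7) = -4.59×10^-7 A.

-4.59×10^-7 A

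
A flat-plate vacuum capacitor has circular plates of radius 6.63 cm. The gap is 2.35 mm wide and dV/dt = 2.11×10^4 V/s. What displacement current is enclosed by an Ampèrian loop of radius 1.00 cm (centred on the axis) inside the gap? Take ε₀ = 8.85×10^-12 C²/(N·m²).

With E = V/d, dE/dt = 8.979×10^6 V/(m·s) and πR² = 0.01381 m², giving I_d = ε₀ πR² dE/dt = 1.097×10^-6 A.
Since J_d is uniform, the enclosed fraction is (r/R)² = 0.02275, giving I_d,enc = 2.50×10^-8 A.

2.50×10^-8 A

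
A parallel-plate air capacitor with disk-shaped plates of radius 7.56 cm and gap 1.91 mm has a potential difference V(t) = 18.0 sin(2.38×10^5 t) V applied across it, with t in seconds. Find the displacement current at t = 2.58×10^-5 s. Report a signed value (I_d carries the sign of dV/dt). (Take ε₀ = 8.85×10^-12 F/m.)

3.53×10^-4 A

dE/dt = (V₀ω/d)·cos(ωt) with ωt = 6.1404 rad: (18.0)(2.38×10^5)(0.9898)/(1.91×10^-3) = 2.220×10^9 V/(m·s).
I_d = ε₀ A dE/dt = (8.85×10^-12)(0.01796)(2.220×10^9) = 3.53×10^-4 A.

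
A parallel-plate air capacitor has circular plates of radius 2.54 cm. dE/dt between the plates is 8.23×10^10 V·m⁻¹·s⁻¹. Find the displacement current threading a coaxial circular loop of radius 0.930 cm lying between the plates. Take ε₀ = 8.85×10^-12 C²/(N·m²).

I_d = ε₀ dΦ_E/dt = ε₀ πR² (dE/dt) = (8.85×10^-12)(2.027×10^-3)(8.23×10^10) = 1.476×10^-3 A through the full plate area.
Through an area πr² the displacement current is I_d·(πr²/πR²) = I_d (r/R)² = 1.98×10^-4 A.

1.98×10^-4 A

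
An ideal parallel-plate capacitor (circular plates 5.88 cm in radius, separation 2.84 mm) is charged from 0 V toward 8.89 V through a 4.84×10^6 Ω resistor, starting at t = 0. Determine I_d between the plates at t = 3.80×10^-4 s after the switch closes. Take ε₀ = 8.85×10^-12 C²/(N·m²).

1.81×10^-7 A

C = ε₀A/d = (8.85×10^-12)(0.01086)/(2.84×10^-3) = 3.384×10^-11 F, so τ = RC = 1.638×10^-4 s.
The conduction current is I(t) = (V₀/R) e^(−t/τ), and the displacement current between the plates equals it.
t/τ = 2.320; I_d = (8.89/4.84×10^6) · e^(−2.320) = (1.837×10^-6)(0.09827) = 1.81×10^-7 A.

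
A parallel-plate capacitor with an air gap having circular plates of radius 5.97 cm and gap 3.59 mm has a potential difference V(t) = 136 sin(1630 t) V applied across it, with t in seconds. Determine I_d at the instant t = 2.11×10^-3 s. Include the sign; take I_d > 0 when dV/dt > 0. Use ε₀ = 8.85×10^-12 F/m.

-5.85×10^-6 A

C = ε₀A/d = (8.85×10^-12)(0.01120)/(3.59×10^-3) = 2.761×10^-11 F. dV/dt = V₀ω·cos(ωt); at ωt = 3.4393 rad this factor is -0.9560.
I_d = C dV/dt = (2.761×10^-11)(136)(1630)(-0.9560) = -5.85×10^-6 A.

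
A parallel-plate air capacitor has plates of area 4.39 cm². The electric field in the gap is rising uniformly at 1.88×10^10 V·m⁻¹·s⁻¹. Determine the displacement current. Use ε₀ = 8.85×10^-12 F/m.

7.30×10^-5 A

I_d = ε₀ A (dE/dt) = (8.85×10^-12)(4.39×10^-4 m²)(1.88×10^10) = 7.30×10^-5 A.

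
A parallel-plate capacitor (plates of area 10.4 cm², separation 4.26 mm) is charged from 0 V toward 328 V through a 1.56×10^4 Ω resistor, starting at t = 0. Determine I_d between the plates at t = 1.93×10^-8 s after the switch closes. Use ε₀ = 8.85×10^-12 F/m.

0.0119 A

C = ε₀A/d = (8.85×10^-12)(1.04×10^-3)/(4.26×10^-3) = 2.161×10^-12 F and τ = RC = 3.371×10^-8 s. I_d in the gap equals the RC charging current.
I_d(t) = (V₀/R) e^(−t/τ) = 0.02103 · e^(−0.5725) = 0.0119 A.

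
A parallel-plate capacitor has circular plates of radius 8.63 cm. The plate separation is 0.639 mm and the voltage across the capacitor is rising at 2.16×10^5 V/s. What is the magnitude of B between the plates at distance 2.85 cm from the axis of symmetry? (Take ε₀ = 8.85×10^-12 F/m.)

5.36×10^-11 T

I_d = C dV/dt with C = ε₀πR²/d = 3.241×10^-10 F, so I_d = (3.241×10^-10)(2.16×10^5) = 7.001×10^-5 A.
For r < R the Ampère–Maxwell law gives B(2πr) = μ₀ I_d (r²/R²), so B = μ₀ I_d r/(2πR²) = (4π×10^-7)(7.001×10^-5)(0.0285)/(2π·0.0863²) = 5.36×10^-11 T.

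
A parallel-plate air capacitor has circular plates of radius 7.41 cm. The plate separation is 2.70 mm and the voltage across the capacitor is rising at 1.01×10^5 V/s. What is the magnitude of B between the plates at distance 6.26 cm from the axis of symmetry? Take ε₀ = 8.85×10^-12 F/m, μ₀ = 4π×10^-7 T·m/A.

1.30×10^-11 T

I_d = C dV/dt with C = ε₀πR²/d = 5.654×10^-11 F, so I_d = (5.654×10^-11)(1.01×10^5) = 5.711×10^-6 A.
∮B·dl = μ₀ I_d,enc with I_d,enc = I_d r²/R² = 4.076×10^-6 A; so B = μ₀ I_d,enc/(2πr) = 1.30×10^-11 T.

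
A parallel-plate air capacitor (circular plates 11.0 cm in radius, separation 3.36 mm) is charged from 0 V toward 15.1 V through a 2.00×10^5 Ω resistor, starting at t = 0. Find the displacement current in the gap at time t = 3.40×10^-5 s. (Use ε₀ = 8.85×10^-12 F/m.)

1.38×10^-5 A

C = ε₀A/d = (8.85×10^-12)(0.03801)/(3.36×10^-3) = 1.001×10^-10 F and τ = RC = 2.002×10^-5 s. I_d in the gap equals the RC charging current.
I_d(t) = (V₀/R) e^(−t/τ) = 7.550×10^-5 · e^(−1.698) = 1.38×10^-5 A.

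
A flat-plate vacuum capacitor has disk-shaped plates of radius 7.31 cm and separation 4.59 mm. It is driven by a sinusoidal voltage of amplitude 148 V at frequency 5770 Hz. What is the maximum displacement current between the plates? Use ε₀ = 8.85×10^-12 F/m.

C = ε₀A/d = (8.85×10^-12)(0.01679)/(4.59×10^-3) = 3.237×10^-11 F; ω = 2πf = 3.625×10^4 rad/s.
I_d = C dV/dt, so |I_d|_max = C V₀ ω = (3.237×10^-11)(148)(3.625×10^4) = 1.74×10^-4 A.

1.74×10^-4 A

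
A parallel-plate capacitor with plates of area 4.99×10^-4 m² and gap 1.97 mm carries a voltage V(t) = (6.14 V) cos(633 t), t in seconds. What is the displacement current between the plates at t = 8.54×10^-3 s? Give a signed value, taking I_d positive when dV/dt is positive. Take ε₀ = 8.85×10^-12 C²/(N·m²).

6.70×10^-9 A

C = ε₀A/d = (8.85×10^-12)(4.99×10^-4)/(1.97×10^-3) = 2.242×10^-12 F. dV/dt = V₀ω·−sin(ωt); at ωt = 5.40582 rad this factor is 0.7691.
I_d = C dV/dt = (2.242×10^-12)(6.14)(633)(0.7691) = 6.70×10^-9 A.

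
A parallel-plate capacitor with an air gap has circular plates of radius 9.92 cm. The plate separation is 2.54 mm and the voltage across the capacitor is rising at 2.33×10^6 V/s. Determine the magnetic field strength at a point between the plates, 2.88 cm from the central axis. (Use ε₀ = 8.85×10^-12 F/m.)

I_d = C dV/dt with C = ε₀πR²/d = 1.077×10^-10 F, so I_d = (1.077×10^-10)(2.33×10^6) = 2.509×10^-4 A.
∮B·dl = μ₀ I_d,enc with I_d,enc = I_d r²/R² = 2.115×10^-5 A; so B = μ₀ I_d,enc/(2πr) = 1.47×10^-10 T.

1.47×10^-10 T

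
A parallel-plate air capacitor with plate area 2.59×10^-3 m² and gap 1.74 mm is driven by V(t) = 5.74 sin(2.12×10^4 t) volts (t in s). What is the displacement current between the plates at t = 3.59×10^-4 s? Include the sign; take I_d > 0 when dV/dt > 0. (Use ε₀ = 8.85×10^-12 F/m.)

3.86×10^-7 A

dV/dt = (5.74)(2.12×10^4)·cos(7.6108) = 2.930×10^4 V/s.
I_d = C dV/dt with C = ε₀A/d = (8.85×10^-12)(2.59×10^-3)/(1.74×10^-3) = 1.317×10^-11 F, so I_d = (1.317×10^-11)(2.930×10^4) = 3.86×10^-7 A.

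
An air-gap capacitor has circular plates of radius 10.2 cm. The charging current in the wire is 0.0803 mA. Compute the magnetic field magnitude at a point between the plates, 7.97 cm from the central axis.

By continuity the displacement current in the gap matches the conduction current: I_d = 8.03×10^-5 A.
∮B·dl = μ₀ I_d,enc with I_d,enc = I_d r²/R² = 4.903×10^-5 A; so B = μ₀ I_d,enc/(2πr) = 1.23×10^-10 T.

1.23×10^-10 T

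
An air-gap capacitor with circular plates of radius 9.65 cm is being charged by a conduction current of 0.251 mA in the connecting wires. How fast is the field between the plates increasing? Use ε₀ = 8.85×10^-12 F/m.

9.69×10^8 V/(m·s)

Charge continuity gives I_d = I = 2.51×10^-4 A between the plates.
Inverting I_d = ε₀ A dE/dt gives dE/dt = 2.51×10^-4 / (8.85×10^-12 · 0.02926) = 9.69×10^8 V/(m·s).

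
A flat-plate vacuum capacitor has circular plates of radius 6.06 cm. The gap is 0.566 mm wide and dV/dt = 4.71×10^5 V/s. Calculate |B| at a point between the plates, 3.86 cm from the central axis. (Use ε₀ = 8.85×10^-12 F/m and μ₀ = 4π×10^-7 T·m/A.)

1.79×10^-10 T

I_d = C dV/dt with C = ε₀πR²/d = 1.804×10^-10 F, so I_d = (1.804×10^-10)(4.71×10^5) = 8.497×10^-5 A.
∮B·dl = μ₀ I_d,enc with I_d,enc = I_d r²/R² = 3.447×10^-5 A; so B = μ₀ I_d,enc/(2πr) = 1.79×10^-10 T.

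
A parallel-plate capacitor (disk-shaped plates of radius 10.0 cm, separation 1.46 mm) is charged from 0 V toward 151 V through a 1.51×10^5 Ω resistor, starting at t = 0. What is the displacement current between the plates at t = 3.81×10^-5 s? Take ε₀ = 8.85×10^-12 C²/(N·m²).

2.66×10^-4 A

With C = ε₀A/d = (8.85×10^-12)(0.03142)/(1.46×10^-3) = 1.905×10^-10 F, the time constant is τ = RC = 2.877×10^-5 s, so t/τ = 1.324 and e^(−t/τ) = 0.2661.
I_d = I_cond = (V₀/R) e^(−t/τ) = (1.000×10^-3)(0.2661) = 2.66×10^-4 A.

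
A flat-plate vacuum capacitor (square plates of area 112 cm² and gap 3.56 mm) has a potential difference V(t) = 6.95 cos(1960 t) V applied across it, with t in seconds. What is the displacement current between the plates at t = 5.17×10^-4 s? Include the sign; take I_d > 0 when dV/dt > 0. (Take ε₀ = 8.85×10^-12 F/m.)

-3.22×10^-7 A

dE/dt = (V₀ω/d)·−sin(ωt) with ωt = 1.01332 rad: (6.95)(1960)(-0.8486)/(3.56×10^-3) = -3.247×10^6 V/(m·s).
I_d = ε₀ A dE/dt = (8.85×10^-12)(0.0112)(-3.247×10^6) = -3.22×10^-7 A.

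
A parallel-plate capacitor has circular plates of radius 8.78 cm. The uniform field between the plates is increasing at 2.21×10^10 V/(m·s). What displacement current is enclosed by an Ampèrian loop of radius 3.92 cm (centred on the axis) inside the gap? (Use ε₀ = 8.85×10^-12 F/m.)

Total displacement current: I_d = ε₀(πR²)(dE/dt) = (8.85×10^-12)(0.02422)(2.21×10^10) = 4.737×10^-3 A.
Through an area πr² the displacement current is I_d·(πr²/πR²) = I_d (r/R)² = 9.44×10^-4 A.

9.44×10^-4 A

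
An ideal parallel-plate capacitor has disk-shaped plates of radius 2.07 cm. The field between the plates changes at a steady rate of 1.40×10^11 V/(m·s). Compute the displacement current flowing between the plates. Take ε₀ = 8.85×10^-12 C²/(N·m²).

1.67×10^-3 A

I_d = ε₀ A (dE/dt) = (8.85×10^-12)(1.346×10^-3 m²)(1.40×10^11) = 1.67×10^-3 A.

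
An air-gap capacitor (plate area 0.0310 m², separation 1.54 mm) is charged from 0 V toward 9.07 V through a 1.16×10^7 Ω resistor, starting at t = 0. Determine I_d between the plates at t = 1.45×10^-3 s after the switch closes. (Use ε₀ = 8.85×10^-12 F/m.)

3.88×10^-7 A

C = ε₀A/d = (8.85×10^-12)(0.0310)/(1.54×10^-3) = 1.781×10^-10 F and τ = RC = 2.066×10^-3 s. I_d in the gap equals the RC charging current.
I_d(t) = (V₀/R) e^(−t/τ) = 7.819×10^-7 · e^(−0.7018) = 3.88×10^-7 A.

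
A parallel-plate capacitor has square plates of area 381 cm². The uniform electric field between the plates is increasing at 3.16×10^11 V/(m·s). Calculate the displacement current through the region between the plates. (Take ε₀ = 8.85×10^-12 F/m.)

0.107 A

I_d = ε₀ A (dE/dt) = (8.85×10^-12)(0.0381 m²)(3.16×10^11) = 0.107 A.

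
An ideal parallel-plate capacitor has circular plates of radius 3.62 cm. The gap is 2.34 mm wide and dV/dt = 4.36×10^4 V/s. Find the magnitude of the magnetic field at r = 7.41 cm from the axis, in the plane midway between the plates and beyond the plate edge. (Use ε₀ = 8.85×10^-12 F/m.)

dE/dt = (dV/dt)/d = 1.863×10^7 V/(m·s); I_d = ε₀(πR²)(dE/dt) = (8.85×10^-12)(4.117×10^-3)(1.863×10^7) = 6.788×10^-7 A.
For r ≥ R the full I_d is enclosed: B = μ₀ I_d/(2πr) = (4π×10^-7)(6.788×10^-7)/(2π·0.0741) = 1.83×10^-12 T.

1.83×10^-12 T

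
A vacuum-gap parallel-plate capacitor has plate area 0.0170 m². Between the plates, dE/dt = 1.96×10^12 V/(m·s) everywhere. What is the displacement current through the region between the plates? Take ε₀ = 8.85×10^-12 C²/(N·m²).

0.295 A

With a uniform field, Φ_E = EA, so I_d = ε₀ A dE/dt = 0.295 A.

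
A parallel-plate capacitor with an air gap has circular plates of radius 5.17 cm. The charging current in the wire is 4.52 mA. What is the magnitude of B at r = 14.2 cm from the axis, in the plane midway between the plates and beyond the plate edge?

Between the plates the displacement current equals the wire current: I_d = 4.52 mA = 4.52×10^-3 A.
Outside the plates the loop encloses all of I_d, so B·2πr = μ₀ I_d and B = 6.37×10^-9 T.

6.37×10^-9 T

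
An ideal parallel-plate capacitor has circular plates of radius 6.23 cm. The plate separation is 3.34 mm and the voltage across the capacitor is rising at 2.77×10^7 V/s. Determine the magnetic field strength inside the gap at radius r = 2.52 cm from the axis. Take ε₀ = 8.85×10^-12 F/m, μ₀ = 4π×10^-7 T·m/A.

dE/dt = (dV/dt)/d = 8.293×10^9 V/(m·s); I_d = ε₀(πR²)(dE/dt) = (8.85×10^-12)(0.01219)(8.293×10^9) = 8.947×10^-4 A.
For r < R the Ampère–Maxwell law gives B(2πr) = μ₀ I_d (r²/R²), so B = μ₀ I_d r/(2πR²) = (4π×10^-7)(8.947×10^-4)(0.0252)/(2π·0.0623²) = 1.16×10^-9 T.

1.16×10^-9 T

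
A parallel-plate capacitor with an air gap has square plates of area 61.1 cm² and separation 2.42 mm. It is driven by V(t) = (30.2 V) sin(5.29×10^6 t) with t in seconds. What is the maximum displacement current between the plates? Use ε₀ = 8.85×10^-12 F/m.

The displacement current equals the conduction current C dV/dt, which peaks at C V₀ ω.
With C = ε₀A/d = (8.85×10^-12)(6.11×10^-3)/(2.42×10^-3) = 2.234×10^-11 F and ω = 5.29×10^6 rad/s, I_d,max = (2.234×10^-11)(30.2)(5.29×10^6) = 3.57×10^-3 A.

3.57×10^-3 A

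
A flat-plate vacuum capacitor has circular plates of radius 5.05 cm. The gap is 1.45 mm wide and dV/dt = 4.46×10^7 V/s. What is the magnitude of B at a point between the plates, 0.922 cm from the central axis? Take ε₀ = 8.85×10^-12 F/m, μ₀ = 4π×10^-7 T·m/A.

1.58×10^-9 T

I_d = C dV/dt with C = ε₀πR²/d = 4.890×10^-11 F, so I_d = (4.890×10^-11)(4.46×10^7) = 2.181×10^-3 A.
∮B·dl = μ₀ I_d,enc with I_d,enc = I_d r²/R² = 7.270×10^-5 A; so B = μ₀ I_d,enc/(2πr) = 1.58×10^-9 T.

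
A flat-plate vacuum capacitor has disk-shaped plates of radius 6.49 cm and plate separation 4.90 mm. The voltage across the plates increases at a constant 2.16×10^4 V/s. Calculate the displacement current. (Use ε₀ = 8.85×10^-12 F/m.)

5.16×10^-7 A

C = ε₀A/d = (8.85×10^-12)(0.01323)/(4.90×10^-3) = 2.389×10^-11 F.
I_d = C dV/dt = (2.389×10^-11)(2.16×10^4) = 5.16×10^-7 A.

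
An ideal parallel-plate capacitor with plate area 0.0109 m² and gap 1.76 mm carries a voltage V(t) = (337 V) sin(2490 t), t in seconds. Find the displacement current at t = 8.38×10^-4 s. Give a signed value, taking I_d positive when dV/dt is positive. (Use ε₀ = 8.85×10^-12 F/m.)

dV/dt = (337)(2490)·cos(2.08662) = -4.139×10^5 V/s.
I_d = C dV/dt with C = ε₀A/d = (8.85×10^-12)(0.0109)/(1.76×10^-3) = 5.481×10^-11 F, so I_d = (5.481×10^-11)(-4.139×10^5) = -2.27×10^-5 A.

-2.27×10^-5 A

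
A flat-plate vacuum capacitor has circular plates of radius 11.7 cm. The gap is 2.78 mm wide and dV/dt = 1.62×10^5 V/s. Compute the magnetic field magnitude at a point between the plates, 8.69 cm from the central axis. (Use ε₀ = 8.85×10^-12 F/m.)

2.82×10^-11 T

dE/dt = (dV/dt)/d = 5.827×10^7 V/(m·s); I_d = ε₀(πR²)(dE/dt) = (8.85×10^-12)(0.04301)(5.827×10^7) = 2.218×10^-5 A.
An Ampèrian loop of radius r encloses a fraction (r/R)² of I_d. Then B·2πr = μ₀ I_d (r/R)², giving B = μ₀ I_d r/(2πR²) = 2.82×10^-11 T.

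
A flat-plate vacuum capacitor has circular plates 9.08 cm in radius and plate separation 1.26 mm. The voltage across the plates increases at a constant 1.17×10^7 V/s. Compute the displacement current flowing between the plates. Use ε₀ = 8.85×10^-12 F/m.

The displacement current equals the charging current C dV/dt. With C = ε₀A/d = (8.85×10^-12)(0.02590)/(1.26×10^-3) = 1.819×10^-10 F, I_d = (1.819×10^-10)(1.17×10^7) = 2.13×10^-3 A.

2.13×10^-3 A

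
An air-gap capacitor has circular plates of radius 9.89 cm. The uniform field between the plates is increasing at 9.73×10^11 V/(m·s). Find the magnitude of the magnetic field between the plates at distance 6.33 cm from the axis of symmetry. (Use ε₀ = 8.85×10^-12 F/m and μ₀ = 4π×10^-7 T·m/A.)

3.42×10^-7 T

Total displacement current: I_d = ε₀(πR²)(dE/dt) = (8.85×10^-12)(0.03073)(9.73×10^11) = 0.2646 A.
For r < R the Ampère–Maxwell law gives B(2πr) = μ₀ I_d (r²/R²), so B = μ₀ I_d r/(2πR²) = (4π×10^-7)(0.2646)(0.0633)/(2π·0.0989²) = 3.42×10^-7 T.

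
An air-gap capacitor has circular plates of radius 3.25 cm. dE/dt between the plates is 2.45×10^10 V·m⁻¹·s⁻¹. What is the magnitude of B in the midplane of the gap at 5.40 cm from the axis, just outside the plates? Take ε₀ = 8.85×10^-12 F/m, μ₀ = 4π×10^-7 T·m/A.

2.66×10^-9 T

I_d = ε₀ dΦ_E/dt = ε₀ πR² (dE/dt) = (8.85×10^-12)(3.318×10^-3)(2.45×10^10) = 7.194×10^-4 A through the full plate area.
For r ≥ R the full I_d is enclosed: B = μ₀ I_d/(2πr) = (4π×10^-7)(7.194×10^-4)/(2π·0.0540) = 2.66×10^-9 T.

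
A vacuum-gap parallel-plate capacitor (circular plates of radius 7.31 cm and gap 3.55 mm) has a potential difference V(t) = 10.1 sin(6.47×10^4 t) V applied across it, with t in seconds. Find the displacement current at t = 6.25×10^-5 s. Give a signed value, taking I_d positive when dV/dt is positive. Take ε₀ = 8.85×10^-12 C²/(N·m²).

-1.70×10^-5 A

C = ε₀A/d = (8.85×10^-12)(0.01679)/(3.55×10^-3) = 4.186×10^-11 F. dV/dt = V₀ω·cos(ωt); at ωt = 4.04375 rad this factor is -0.6199.
I_d = C dV/dt = (4.186×10^-11)(10.1)(6.47×10^4)(-0.6199) = -1.70×10^-5 A.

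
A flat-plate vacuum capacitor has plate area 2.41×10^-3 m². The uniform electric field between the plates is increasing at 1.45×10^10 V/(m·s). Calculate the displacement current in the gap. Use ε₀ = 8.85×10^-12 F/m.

3.09×10^-4 A

I_d = ε₀ A (dE/dt) = (8.85×10^-12)(2.41×10^-3 m²)(1.45×10^10) = 3.09×10^-4 A.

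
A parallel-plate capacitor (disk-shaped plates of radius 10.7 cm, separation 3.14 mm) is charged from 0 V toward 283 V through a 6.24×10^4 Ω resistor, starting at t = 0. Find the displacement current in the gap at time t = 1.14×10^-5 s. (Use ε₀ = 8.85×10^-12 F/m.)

7.48×10^-4 A

C = ε₀A/d = (8.85×10^-12)(0.03597)/(3.14×10^-3) = 1.014×10^-10 F and τ = RC = 6.327×10^-6 s. I_d in the gap equals the RC charging current.
I_d(t) = (V₀/R) e^(−t/τ) = 4.535×10^-3 · e^(−1.802) = 7.48×10^-4 A.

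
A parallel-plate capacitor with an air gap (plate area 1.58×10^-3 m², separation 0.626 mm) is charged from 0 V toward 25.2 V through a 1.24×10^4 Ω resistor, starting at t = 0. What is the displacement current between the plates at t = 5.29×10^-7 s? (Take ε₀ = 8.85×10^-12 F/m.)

C = ε₀A/d = (8.85×10^-12)(1.58×10^-3)/(6.26×10^-4) = 2.234×10^-11 F, so τ = RC = 2.770×10^-7 s.
The conduction current is I(t) = (V₀/R) e^(−t/τ), and the displacement current between the plates equals it.
t/τ = 1.910; I_d = (25.2/1.24×10^4) · e^(−1.910) = (2.032×10^-3)(0.1481) = 3.01×10^-4 A.

3.01×10^-4 A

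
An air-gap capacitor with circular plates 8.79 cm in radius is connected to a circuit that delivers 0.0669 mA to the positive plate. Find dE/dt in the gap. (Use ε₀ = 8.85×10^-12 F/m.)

3.11×10^8 V/(m·s)

The displacement current between the plates equals the conduction current, I_d = 0.0669 mA.
Inverting I_d = ε₀ A dE/dt gives dE/dt = 6.69×10^-5 / (8.85×10^-12 · 0.02427) = 3.11×10^8 V/(m·s).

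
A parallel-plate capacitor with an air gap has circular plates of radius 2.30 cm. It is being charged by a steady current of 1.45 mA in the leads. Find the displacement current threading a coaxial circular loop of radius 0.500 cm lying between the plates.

6.85×10^-5 A

Between the plates the displacement current equals the wire current: I_d = 1.45 mA = 1.45×10^-3 A.
Through an area πr² the displacement current is I_d·(πr²/πR²) = I_d (r/R)² = 6.85×10^-5 A.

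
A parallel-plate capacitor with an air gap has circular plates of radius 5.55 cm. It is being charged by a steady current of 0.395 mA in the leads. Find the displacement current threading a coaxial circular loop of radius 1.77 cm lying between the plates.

No conduction current crosses the gap, so I_d there equals the 3.95×10^-4 A in the leads.
Since J_d is uniform, the enclosed fraction is (r/R)² = 0.1017, giving I_d,enc = 4.02×10^-5 A.

4.02×10^-5 A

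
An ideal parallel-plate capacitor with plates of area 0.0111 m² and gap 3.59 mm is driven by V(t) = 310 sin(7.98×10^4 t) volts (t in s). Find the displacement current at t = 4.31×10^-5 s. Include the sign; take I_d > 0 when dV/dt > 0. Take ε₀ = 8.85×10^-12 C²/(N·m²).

-6.47×10^-4 A

C = ε₀A/d = (8.85×10^-12)(0.0111)/(3.59×10^-3) = 2.736×10^-11 F. dV/dt = V₀ω·cos(ωt); at ωt = 3.43938 rad this factor is -0.9560.
I_d = C dV/dt = (2.736×10^-11)(310)(7.98×10^4)(-0.9560) = -6.47×10^-4 A.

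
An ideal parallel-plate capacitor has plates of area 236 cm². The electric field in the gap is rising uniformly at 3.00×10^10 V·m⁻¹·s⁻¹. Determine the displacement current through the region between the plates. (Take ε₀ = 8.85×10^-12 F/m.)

I_d = ε₀ A (dE/dt) = (8.85×10^-12)(0.0236 m²)(3.00×10^10) = 6.27×10^-3 A.

6.27×10^-3 A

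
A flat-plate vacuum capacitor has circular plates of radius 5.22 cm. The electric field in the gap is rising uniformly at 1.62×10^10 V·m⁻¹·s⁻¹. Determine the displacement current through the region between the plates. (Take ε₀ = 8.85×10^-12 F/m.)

The displacement current is ε₀ times dΦ_E/dt = ε₀ A dE/dt = (8.85×10^-12)(8.560×10^-3)(1.62×10^10) = 1.23×10^-3 A.

1.23×10^-3 A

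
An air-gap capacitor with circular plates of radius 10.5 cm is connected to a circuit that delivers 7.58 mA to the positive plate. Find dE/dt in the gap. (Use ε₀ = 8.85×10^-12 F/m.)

2.47×10^10 V/(m·s)

By continuity, I_d in the gap equals the 7.58 mA flowing in the wire.
Then dE/dt = I_d/(ε₀A) = 2.47×10^10 V/(m·s).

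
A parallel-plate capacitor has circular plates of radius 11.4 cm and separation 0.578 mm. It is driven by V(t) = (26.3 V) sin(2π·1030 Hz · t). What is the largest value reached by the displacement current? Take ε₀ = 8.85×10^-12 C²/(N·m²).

1.06×10^-4 A

C = ε₀A/d = (8.85×10^-12)(0.04083)/(5.78×10^-4) = 6.252×10^-10 F; ω = 2πf = 6472 rad/s.
I_d = C dV/dt, so |I_d|_max = C V₀ ω = (6.252×10^-10)(26.3)(6472) = 1.06×10^-4 A.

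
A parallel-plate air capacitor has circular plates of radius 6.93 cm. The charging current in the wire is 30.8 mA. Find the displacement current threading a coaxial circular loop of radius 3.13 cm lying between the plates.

No conduction current crosses the gap, so I_d there equals the 0.0308 A in the leads.
Since J_d is uniform, the enclosed fraction is (r/R)² = 0.2040, giving I_d,enc = 6.28×10^-3 A.

6.28×10^-3 A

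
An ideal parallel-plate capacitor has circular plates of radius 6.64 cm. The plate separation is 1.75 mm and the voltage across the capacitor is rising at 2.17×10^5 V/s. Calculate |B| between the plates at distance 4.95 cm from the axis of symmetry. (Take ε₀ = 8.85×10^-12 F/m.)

I_d = C dV/dt with C = ε₀πR²/d = 7.004×10^-11 F, so I_d = (7.004×10^-11)(2.17×10^5) = 1.520×10^-5 A.
An Ampèrian loop of radius r encloses a fraction (r/R)² of I_d. Then B·2πr = μ₀ I_d (r/R)², giving B = μ₀ I_d r/(2πR²) = 3.41×10^-11 T.

3.41×10^-11 T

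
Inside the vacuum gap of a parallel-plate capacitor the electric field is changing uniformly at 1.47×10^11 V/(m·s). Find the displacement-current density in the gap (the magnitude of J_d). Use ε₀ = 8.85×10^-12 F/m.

1.30 A/m²

J_d = ε₀ ∂E/∂t, so J_d = 1.30 A/m².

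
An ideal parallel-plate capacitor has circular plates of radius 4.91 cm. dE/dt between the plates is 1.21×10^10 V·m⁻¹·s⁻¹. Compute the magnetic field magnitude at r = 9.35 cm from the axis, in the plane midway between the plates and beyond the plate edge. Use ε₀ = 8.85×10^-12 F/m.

1.73×10^-9 T

Through the whole plate area (πR² = 7.574×10^-3 m²), I_d = ε₀ πR² dE/dt = 8.111×10^-4 A.
With r > R the enclosed displacement current is the full I_d; B = μ₀ I_d / (2πr) = 1.73×10^-9 T.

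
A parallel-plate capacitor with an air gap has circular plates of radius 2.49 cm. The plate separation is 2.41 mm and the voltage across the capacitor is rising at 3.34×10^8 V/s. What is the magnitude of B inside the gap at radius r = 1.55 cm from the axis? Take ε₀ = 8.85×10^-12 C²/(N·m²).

I_d = C dV/dt with C = ε₀πR²/d = 7.153×10^-12 F, so I_d = (7.153×10^-12)(3.34×10^8) = 2.389×10^-3 A.
An Ampèrian loop of radius r encloses a fraction (r/R)² of I_d. Then B·2πr = μ₀ I_d (r/R)², giving B = μ₀ I_d r/(2πR²) = 1.19×10^-8 T.

1.19×10^-8 T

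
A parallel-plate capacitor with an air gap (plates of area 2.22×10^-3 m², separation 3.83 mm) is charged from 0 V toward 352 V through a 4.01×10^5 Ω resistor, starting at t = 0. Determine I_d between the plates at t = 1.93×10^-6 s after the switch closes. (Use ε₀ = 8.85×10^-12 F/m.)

3.43×10^-4 A

With C = ε₀A/d = (8.85×10^-12)(2.22×10^-3)/(3.83×10^-3) = 5.130×10^-12 F, the time constant is τ = RC = 2.057×10^-6 s, so t/τ = 0.9383 and e^(−t/τ) = 0.3913.
I_d = I_cond = (V₀/R) e^(−t/τ) = (8.778×10^-4)(0.3913) = 3.43×10^-4 A.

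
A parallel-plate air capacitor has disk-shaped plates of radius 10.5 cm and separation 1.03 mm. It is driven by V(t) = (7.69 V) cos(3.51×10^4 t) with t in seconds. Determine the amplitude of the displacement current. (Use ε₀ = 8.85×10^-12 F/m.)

C = ε₀A/d = (8.85×10^-12)(0.03464)/(1.03×10^-3) = 2.976×10^-10 F; ω = 3.51×10^4 rad/s.
I_d = C dV/dt, so |I_d|_max = C V₀ ω = (2.976×10^-10)(7.69)(3.51×10^4) = 8.03×10^-5 A.

8.03×10^-5 A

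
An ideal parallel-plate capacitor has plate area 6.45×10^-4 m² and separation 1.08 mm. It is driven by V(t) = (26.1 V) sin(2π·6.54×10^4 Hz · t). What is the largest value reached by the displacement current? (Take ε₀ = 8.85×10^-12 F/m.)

5.67×10^-5 A

(dE/dt)_max = V₀ω/d = 9.930×10^9 V/(m·s); ω = 2πf = 4.109×10^5 rad/s.
I_d,max = ε₀ A (dE/dt)_max = (8.85×10^-12)(6.45×10^-4)(9.930×10^9) = 5.67×10^-5 A.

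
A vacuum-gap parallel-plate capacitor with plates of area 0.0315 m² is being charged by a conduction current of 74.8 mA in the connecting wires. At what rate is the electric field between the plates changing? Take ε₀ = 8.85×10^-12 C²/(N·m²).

2.68×10^11 V/(m·s)

The displacement current between the plates equals the conduction current, I_d = 74.8 mA.
Since I_d = ε₀ A dE/dt, dE/dt = I_d/(ε₀A) = (0.0748)/((8.85×10^-12)(0.0315)) = 2.68×10^11 V/(m·s).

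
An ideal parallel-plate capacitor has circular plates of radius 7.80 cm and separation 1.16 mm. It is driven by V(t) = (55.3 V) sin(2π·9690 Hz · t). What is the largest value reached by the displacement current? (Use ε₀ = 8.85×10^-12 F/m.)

(dE/dt)_max = V₀ω/d = 2.902×10^9 V/(m·s); ω = 2πf = 6.088×10^4 rad/s.
I_d,max = ε₀ A (dE/dt)_max = (8.85×10^-12)(0.01911)(2.902×10^9) = 4.91×10^-4 A.

4.91×10^-4 A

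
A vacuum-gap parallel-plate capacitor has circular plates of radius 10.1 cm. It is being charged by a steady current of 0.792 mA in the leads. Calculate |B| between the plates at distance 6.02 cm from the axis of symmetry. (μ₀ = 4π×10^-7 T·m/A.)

9.35×10^-10 T

Between the plates the displacement current equals the wire current: I_d = 0.792 mA = 7.92×10^-4 A.
For r < R the Ampère–Maxwell law gives B(2πr) = μ₀ I_d (r²/R²), so B = μ₀ I_d r/(2πR²) = (4π×10^-7)(7.92×10^-4)(0.0602)/(2π·0.101²) = 9.35×10^-10 T.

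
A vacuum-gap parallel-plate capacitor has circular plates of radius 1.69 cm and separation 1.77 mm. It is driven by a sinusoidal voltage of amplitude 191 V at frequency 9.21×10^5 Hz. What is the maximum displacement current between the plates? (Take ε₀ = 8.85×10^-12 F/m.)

4.96×10^-3 A

The displacement current equals the conduction current C dV/dt, which peaks at C V₀ ω.
With C = ε₀A/d = (8.85×10^-12)(8.973×10^-4)/(1.77×10^-3) = 4.487×10^-12 F and ω = 2πf = 5.787×10^6 rad/s, I_d,max = (4.487×10^-12)(191)(5.787×10^6) = 4.96×10^-3 A.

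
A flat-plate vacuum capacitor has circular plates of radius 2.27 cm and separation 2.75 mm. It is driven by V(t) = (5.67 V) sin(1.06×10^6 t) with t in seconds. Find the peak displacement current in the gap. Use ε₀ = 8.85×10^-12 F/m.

3.13×10^-5 A

C = ε₀A/d = (8.85×10^-12)(1.619×10^-3)/(2.75×10^-3) = 5.210×10^-12 F; ω = 1.06×10^6 rad/s.
I_d = C dV/dt, so |I_d|_max = C V₀ ω = (5.210×10^-12)(5.67)(1.06×10^6) = 3.13×10^-5 A.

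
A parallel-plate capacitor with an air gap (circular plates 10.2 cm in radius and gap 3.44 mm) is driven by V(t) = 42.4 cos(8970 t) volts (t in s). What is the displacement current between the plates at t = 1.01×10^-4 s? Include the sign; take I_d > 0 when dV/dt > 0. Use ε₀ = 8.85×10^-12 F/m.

-2.52×10^-5 A

dV/dt = (42.4)(8970)·−sin(0.90597) = -2.993×10^5 V/s.
I_d = C dV/dt with C = ε₀A/d = (8.85×10^-12)(0.03269)/(3.44×10^-3) = 8.410×10^-11 F, so I_d = (8.410×10^-11)(-2.993×10^5) = -2.52×10^-5 A.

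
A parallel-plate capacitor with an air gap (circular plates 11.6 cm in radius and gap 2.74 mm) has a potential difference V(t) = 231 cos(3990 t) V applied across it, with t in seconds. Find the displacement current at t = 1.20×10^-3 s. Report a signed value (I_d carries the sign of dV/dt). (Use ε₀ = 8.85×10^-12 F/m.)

1.25×10^-4 A

dE/dt = (V₀ω/d)·−sin(ωt) with ωt = 4.788 rad: (231)(3990)(0.9971)/(2.74×10^-3) = 3.354×10^8 V/(m·s).
I_d = ε₀ A dE/dt = (8.85×10^-12)(0.04227)(3.354×10^8) = 1.25×10^-4 A.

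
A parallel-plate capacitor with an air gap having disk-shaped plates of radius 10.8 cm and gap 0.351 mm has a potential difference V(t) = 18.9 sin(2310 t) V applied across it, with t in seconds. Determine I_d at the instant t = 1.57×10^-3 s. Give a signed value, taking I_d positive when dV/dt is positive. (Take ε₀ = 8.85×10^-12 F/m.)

-3.57×10^-5 A

dE/dt = (V₀ω/d)·cos(ωt) with ωt = 3.6267 rad: (18.9)(2310)(-0.8846)/(3.51×10^-4) = -1.100×10^8 V/(m·s).
I_d = ε₀ A dE/dt = (8.85×10^-12)(0.03664)(-1.100×10^8) = -3.57×10^-5 A.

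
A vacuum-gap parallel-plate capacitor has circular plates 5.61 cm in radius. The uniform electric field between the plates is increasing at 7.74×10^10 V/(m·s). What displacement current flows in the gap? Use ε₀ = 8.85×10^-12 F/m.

6.77×10^-3 A

With a uniform field, Φ_E = EA, so I_d = ε₀ A dE/dt = 6.77×10^-3 A.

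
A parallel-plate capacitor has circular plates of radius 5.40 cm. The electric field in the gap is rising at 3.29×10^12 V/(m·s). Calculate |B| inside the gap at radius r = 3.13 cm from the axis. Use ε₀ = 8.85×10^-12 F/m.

Through the whole plate area (πR² = 9.161×10^-3 m²), I_d = ε₀ πR² dE/dt = 0.2667 A.
∮B·dl = μ₀ I_d,enc with I_d,enc = I_d r²/R² = 0.08960 A; so B = μ₀ I_d,enc/(2πr) = 5.73×10^-7 T.

5.73×10^-7 T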